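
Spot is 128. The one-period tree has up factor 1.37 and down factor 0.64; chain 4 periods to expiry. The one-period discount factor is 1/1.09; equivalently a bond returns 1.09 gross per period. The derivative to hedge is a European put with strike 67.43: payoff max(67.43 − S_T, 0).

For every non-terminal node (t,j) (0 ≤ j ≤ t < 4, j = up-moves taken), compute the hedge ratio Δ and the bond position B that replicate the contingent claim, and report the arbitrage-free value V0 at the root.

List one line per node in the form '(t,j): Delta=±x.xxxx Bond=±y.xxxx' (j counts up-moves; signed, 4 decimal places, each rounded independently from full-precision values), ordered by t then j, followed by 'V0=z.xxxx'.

(0,0): Delta=-0.0597 Bond=10.4583
(1,0): Delta=-0.1936 Bond=22.3668
(1,1): Delta=-0.0208 Bond=4.5754
(2,0): Delta=-0.5423 Bond=42.6653
(2,1): Delta=-0.0922 Bond=13.0022
(2,2): Delta=0.0000 Bond=0.0000
(3,0): Delta=-1.0000 Bond=61.8624
(3,1): Delta=-0.4093 Bond=36.9496
(3,2): Delta=0.0000 Bond=0.0000
(3,3): Delta=0.0000 Bond=0.0000
V0=2.8200

No-arbitrage ⇒ martingale measure with p* = (R−d)/(u−d) = 0.6164.
Payoff layer (t=4): V(4,0)=45.9552, V(4,1)=21.4604, V(4,2)=0.0000, V(4,3)=0.0000, V(4,4)=0.0000
(3,0): S=33.5544. Δ = (V_up−V_dn)/(S_up−S_dn) = (21.4604−45.9552)/(45.9696−21.4748) = -1.0000. V = [p*·21.4604 + (1−p*)·45.9552]/1.09 = 28.3080. B = V − Δ·S = 61.8624.
(3,1): S=71.8275. Δ = (V_up−V_dn)/(S_up−S_dn) = (0.0000−21.4604)/(98.4036−45.9696) = -0.4093. V = [p*·0.0000 + (1−p*)·21.4604]/1.09 = 7.5517. B = V − Δ·S = 36.9496.
(3,2): S=153.7556. Δ = (V_up−V_dn)/(S_up−S_dn) = (0.0000−0.0000)/(210.6452−98.4036) = 0.0000. V = [p*·0.0000 + (1−p*)·0.0000]/1.09 = 0.0000. B = V − Δ·S = 0.0000.
(3,3): S=329.1332. Δ = (V_up−V_dn)/(S_up−S_dn) = (0.0000−0.0000)/(450.9125−210.6452) = 0.0000. V = [p*·0.0000 + (1−p*)·0.0000]/1.09 = 0.0000. B = V − Δ·S = 0.0000.
(2,0): S=52.4288. Δ = (V_up−V_dn)/(S_up−S_dn) = (7.5517−28.3080)/(71.8275−33.5544) = -0.5423. V = [p*·7.5517 + (1−p*)·28.3080]/1.09 = 14.2321. B = V − Δ·S = 42.6653.
(2,1): S=112.2304. Δ = (V_up−V_dn)/(S_up−S_dn) = (0.0000−7.5517)/(153.7556−71.8275) = -0.0922. V = [p*·0.0000 + (1−p*)·7.5517]/1.09 = 2.6574. B = V − Δ·S = 13.0022.
(2,2): S=240.2432. Δ = (V_up−V_dn)/(S_up−S_dn) = (0.0000−0.0000)/(329.1332−153.7556) = 0.0000. V = [p*·0.0000 + (1−p*)·0.0000]/1.09 = 0.0000. B = V − Δ·S = 0.0000.
(1,0): S=81.9200. Δ = (V_up−V_dn)/(S_up−S_dn) = (2.6574−14.2321)/(112.2304−52.4288) = -0.1936. V = [p*·2.6574 + (1−p*)·14.2321]/1.09 = 6.5110. B = V − Δ·S = 22.3668.
(1,1): S=175.3600. Δ = (V_up−V_dn)/(S_up−S_dn) = (0.0000−2.6574)/(240.2432−112.2304) = -0.0208. V = [p*·0.0000 + (1−p*)·2.6574]/1.09 = 0.9351. B = V − Δ·S = 4.5754.
(0,0): S=128.0000. Δ = (V_up−V_dn)/(S_up−S_dn) = (0.9351−6.5110)/(175.3600−81.9200) = -0.0597. V = [p*·0.9351 + (1−p*)·6.5110]/1.09 = 2.8200. B = V − Δ·S = 10.4583.
Root portfolio cost Δ·128+B reproduces V0=2.8200.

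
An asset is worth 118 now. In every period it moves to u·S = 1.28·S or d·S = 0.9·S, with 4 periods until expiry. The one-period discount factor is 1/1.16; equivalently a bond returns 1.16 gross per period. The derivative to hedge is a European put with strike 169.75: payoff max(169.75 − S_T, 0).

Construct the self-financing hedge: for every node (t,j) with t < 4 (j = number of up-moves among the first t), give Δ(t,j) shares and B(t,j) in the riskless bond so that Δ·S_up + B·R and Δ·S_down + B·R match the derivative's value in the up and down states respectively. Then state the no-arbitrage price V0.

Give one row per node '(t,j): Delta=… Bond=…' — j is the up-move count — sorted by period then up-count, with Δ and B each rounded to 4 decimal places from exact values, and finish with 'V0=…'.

(0,0): Delta=-0.2340 Bond=32.9939
(1,0): Delta=-0.5434 Bond=71.1268
(1,1): Delta=-0.1336 Bond=23.1096
(2,0): Delta=-1.0000 Bond=126.1519
(2,1): Delta=-0.3952 Bond=62.3634
(2,2): Delta=-0.0487 Bond=10.3966
(3,0): Delta=-1.0000 Bond=146.3362
(3,1): Delta=-1.0000 Bond=146.3362
(3,2): Delta=-0.1989 Bond=38.1901
(3,3): Delta=0.0000 Bond=0.0000
V0=5.3807

Under the risk-neutral measure, an up-move has probability p* = (R−d)/(u−d) = 0.6842 and values discount at R = 1.16.
At expiry t=4: V(4,0)=92.3302, V(4,1)=59.6418, V(4,2)=13.1517, V(4,3)=0.0000, V(4,4)=0.0000
Node (3,0) S=86.0220: V=(p*·59.6418+(1−p*)·92.3302)/1.16=60.3142; Δ=(59.6418−92.3302)/(110.1082−77.4198)=-1.0000; B=V−Δ·S=146.3362
Node (3,1) S=122.3424: V=(p*·13.1517+(1−p*)·59.6418)/1.16=23.9938; Δ=(13.1517−59.6418)/(156.5983−110.1082)=-1.0000; B=V−Δ·S=146.3362
Node (3,2) S=173.9981: V=(p*·0.0000+(1−p*)·13.1517)/1.16=3.5803; Δ=(0.0000−13.1517)/(222.7175−156.5983)=-0.1989; B=V−Δ·S=38.1901
Node (3,3) S=247.4639: V=(p*·0.0000+(1−p*)·0.0000)/1.16=0.0000; Δ=(0.0000−0.0000)/(316.7538−222.7175)=0.0000; B=V−Δ·S=0.0000
Node (2,0) S=95.5800: V=(p*·23.9938+(1−p*)·60.3142)/1.16=30.5719; Δ=(23.9938−60.3142)/(122.3424−86.0220)=-1.0000; B=V−Δ·S=126.1519
Node (2,1) S=135.9360: V=(p*·3.5803+(1−p*)·23.9938)/1.16=8.6437; Δ=(3.5803−23.9938)/(173.9981−122.3424)=-0.3952; B=V−Δ·S=62.3634
Node (2,2) S=193.3312: V=(p*·0.0000+(1−p*)·3.5803)/1.16=0.9747; Δ=(0.0000−3.5803)/(247.4639−173.9981)=-0.0487; B=V−Δ·S=10.3966
Node (1,0) S=106.2000: V=(p*·8.6437+(1−p*)·30.5719)/1.16=13.4210; Δ=(8.6437−30.5719)/(135.9360−95.5800)=-0.5434; B=V−Δ·S=71.1268
Node (1,1) S=151.0400: V=(p*·0.9747+(1−p*)·8.6437)/1.16=2.9280; Δ=(0.9747−8.6437)/(193.3312−135.9360)=-0.1336; B=V−Δ·S=23.1096
Node (0,0) S=118.0000: V=(p*·2.9280+(1−p*)·13.4210)/1.16=5.3807; Δ=(2.9280−13.4210)/(151.0400−106.2000)=-0.2340; B=V−Δ·S=32.9939
Check: Δ(0,0)·S0 + B(0,0) = 5.3807 = V0.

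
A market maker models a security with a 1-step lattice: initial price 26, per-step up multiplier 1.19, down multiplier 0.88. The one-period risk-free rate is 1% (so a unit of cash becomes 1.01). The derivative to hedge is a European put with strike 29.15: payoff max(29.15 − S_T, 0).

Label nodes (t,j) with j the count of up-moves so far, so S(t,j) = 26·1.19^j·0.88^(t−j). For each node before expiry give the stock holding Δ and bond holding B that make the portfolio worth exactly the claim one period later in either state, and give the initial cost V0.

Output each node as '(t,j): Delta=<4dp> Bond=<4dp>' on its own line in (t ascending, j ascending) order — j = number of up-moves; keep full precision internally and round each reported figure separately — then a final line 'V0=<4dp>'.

(0,0): Delta=-0.7779 Bond=23.8304
V0=3.6046

Risk-neutral probability p* = (R−d)/(u−d) = (1.01−0.88)/(1.19−0.88) = 0.4194.
Terminal values V(1,·): V(1,0)=6.2700, V(1,1)=0.0000
(0,0): S=26.0000. Δ = (V_up−V_dn)/(S_up−S_dn) = (0.0000−6.2700)/(30.9400−22.8800) = -0.7779. V = [p*·0.0000 + (1−p*)·6.2700]/1.01 = 3.6046. B = V − Δ·S = 23.8304.
The time-0 hedge costs 3.6046, which is the no-arbitrage price.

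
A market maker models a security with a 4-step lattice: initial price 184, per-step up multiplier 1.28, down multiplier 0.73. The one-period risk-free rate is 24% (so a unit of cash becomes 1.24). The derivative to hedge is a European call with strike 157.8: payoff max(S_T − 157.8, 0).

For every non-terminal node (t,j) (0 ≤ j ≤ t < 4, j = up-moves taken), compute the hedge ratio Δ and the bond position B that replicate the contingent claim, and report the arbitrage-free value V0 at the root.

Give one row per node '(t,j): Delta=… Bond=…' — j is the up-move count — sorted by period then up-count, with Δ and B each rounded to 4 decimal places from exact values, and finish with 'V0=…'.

(0,0): Delta=0.9949 Bond=-65.7610
(1,0): Delta=0.9196 Bond=-71.4311
(1,1): Delta=0.9982 Bond=-82.3368
(2,0): Delta=0.0395 Bond=-2.2820
(2,1): Delta=0.9590 Bond=-95.3426
(2,2): Delta=1.0000 Bond=-102.6275
(3,0): Delta=0.0000 Bond=0.0000
(3,1): Delta=0.0413 Bond=-3.0517
(3,2): Delta=1.0000 Bond=-127.2581
(3,3): Delta=1.0000 Bond=-127.2581
V0=117.2960

Since d<R<u, set p* = (R−d)/(u−d) = 0.9273; price each node as the discounted p*-expectation of its children.
At expiry t=4: V(4,0)=0.0000, V(4,1)=0.0000, V(4,2)=2.8510, V(4,3)=123.8895, V(4,4)=336.1212
  t=3,j=0: stock 71.5791 → up 91.6213 (V=0.0000), down 52.2528 (V=0.0000). Price 0.0000; hedge Δ=0.0000, bond B=0.0000.
  t=3,j=1: stock 125.5086 → up 160.6510 (V=2.8510), down 91.6213 (V=0.0000). Price 2.1320; hedge Δ=0.0413, bond B=-3.0517.
  t=3,j=2: stock 220.0699 → up 281.6895 (V=123.8895), down 160.6510 (V=2.8510). Price 92.8118; hedge Δ=1.0000, bond B=-127.2581.
  t=3,j=3: stock 385.8760 → up 493.9212 (V=336.1212), down 281.6895 (V=123.8895). Price 258.6179; hedge Δ=1.0000, bond B=-127.2581.
  t=2,j=0: stock 98.0536 → up 125.5086 (V=2.1320), down 71.5791 (V=0.0000). Price 1.5943; hedge Δ=0.0395, bond B=-2.2820.
  t=2,j=1: stock 171.9296 → up 220.0699 (V=92.8118), down 125.5086 (V=2.1320). Price 69.5298; hedge Δ=0.9590, bond B=-95.3426.
  t=2,j=2: stock 301.4656 → up 385.8760 (V=258.6179), down 220.0699 (V=92.8118). Price 198.8381; hedge Δ=1.0000, bond B=-102.6275.
  t=1,j=0: stock 134.3200 → up 171.9296 (V=69.5298), down 98.0536 (V=1.5943). Price 52.0879; hedge Δ=0.9196, bond B=-71.4311.
  t=1,j=1: stock 235.5200 → up 301.4656 (V=198.8381), down 171.9296 (V=69.5298). Price 152.7693; hedge Δ=0.9982, bond B=-82.3368.
  t=0,j=0: stock 184.0000 → up 235.5200 (V=152.7693), down 134.3200 (V=52.0879). Price 117.2960; hedge Δ=0.9949, bond B=-65.7610.
Self-financing check: at every node Δ·S+B equals the discounted successor values.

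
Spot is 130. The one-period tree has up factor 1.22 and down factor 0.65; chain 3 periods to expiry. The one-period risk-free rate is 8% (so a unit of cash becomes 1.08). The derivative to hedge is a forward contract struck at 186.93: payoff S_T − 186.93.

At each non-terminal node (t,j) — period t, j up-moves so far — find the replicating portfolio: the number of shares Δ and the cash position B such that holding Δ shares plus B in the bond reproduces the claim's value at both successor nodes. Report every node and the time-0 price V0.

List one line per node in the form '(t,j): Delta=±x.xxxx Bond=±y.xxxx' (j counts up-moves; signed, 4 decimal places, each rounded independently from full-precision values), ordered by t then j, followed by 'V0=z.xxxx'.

(0,0): Delta=1.0000 Bond=-148.3911
(1,0): Delta=1.0000 Bond=-160.2623
(1,1): Delta=1.0000 Bond=-160.2623
(2,0): Delta=1.0000 Bond=-173.0833
(2,1): Delta=1.0000 Bond=-173.0833
(2,2): Delta=1.0000 Bond=-173.0833
V0=-18.3911

The replicating-portfolio and risk-neutral prices coincide; use p* = (1.08−0.65)/(1.22−0.65) = 0.7544 for the latter.
Terminal payoffs: V(3,0)=-151.2287, V(3,1)=-119.9215, V(3,2)=-61.1602, V(3,3)=49.1302
  t=2,j=0: stock 54.9250 → up 67.0085 (V=-119.9215), down 35.7013 (V=-151.2287). Price -118.1583; hedge Δ=1.0000, bond B=-173.0833.
  t=2,j=1: stock 103.0900 → up 125.7698 (V=-61.1602), down 67.0085 (V=-119.9215). Price -69.9933; hedge Δ=1.0000, bond B=-173.0833.
  t=2,j=2: stock 193.4920 → up 236.0602 (V=49.1302), down 125.7698 (V=-61.1602). Price 20.4087; hedge Δ=1.0000, bond B=-173.0833.
  t=1,j=0: stock 84.5000 → up 103.0900 (V=-69.9933), down 54.9250 (V=-118.1583). Price -75.7623; hedge Δ=1.0000, bond B=-160.2623.
  t=1,j=1: stock 158.6000 → up 193.4920 (V=20.4087), down 103.0900 (V=-69.9933). Price -1.6623; hedge Δ=1.0000, bond B=-160.2623.
  t=0,j=0: stock 130.0000 → up 158.6000 (V=-1.6623), down 84.5000 (V=-75.7623). Price -18.3911; hedge Δ=1.0000, bond B=-148.3911.
The time-0 hedge costs -18.3911, which is the no-arbitrage price.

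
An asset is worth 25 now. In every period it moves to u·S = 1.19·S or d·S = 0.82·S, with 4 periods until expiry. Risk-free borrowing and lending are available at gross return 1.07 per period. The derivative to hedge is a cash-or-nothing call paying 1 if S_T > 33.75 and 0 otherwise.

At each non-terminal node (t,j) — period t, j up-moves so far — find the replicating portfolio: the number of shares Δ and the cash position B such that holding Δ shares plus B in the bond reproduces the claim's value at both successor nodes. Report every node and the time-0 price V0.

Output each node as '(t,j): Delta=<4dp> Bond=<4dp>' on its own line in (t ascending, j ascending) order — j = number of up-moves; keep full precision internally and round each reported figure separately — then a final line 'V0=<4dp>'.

The replicating-portfolio and risk-neutral prices coincide; use p* = (1.07−0.82)/(1.19−0.82) = 0.6757 for the latter.
Terminal values V(4,·): V(4,0)=0.0000, V(4,1)=0.0000, V(4,2)=0.0000, V(4,3)=1.0000, V(4,4)=1.0000
(3,0): S=13.7842. Δ = (V_up−V_dn)/(S_up−S_dn) = (0.0000−0.0000)/(16.4032−11.3030) = 0.0000. V = [p*·0.0000 + (1−p*)·0.0000]/1.07 = 0.0000. B = V − Δ·S = 0.0000.
(3,1): S=20.0039. Δ = (V_up−V_dn)/(S_up−S_dn) = (0.0000−0.0000)/(23.8046−16.4032) = 0.0000. V = [p*·0.0000 + (1−p*)·0.0000]/1.07 = 0.0000. B = V − Δ·S = 0.0000.
(3,2): S=29.0300. Δ = (V_up−V_dn)/(S_up−S_dn) = (1.0000−0.0000)/(34.5458−23.8046) = 0.0931. V = [p*·1.0000 + (1−p*)·0.0000]/1.07 = 0.6315. B = V − Δ·S = -2.0712.
(3,3): S=42.1290. Δ = (V_up−V_dn)/(S_up−S_dn) = (1.0000−1.0000)/(50.1335−34.5458) = 0.0000. V = [p*·1.0000 + (1−p*)·1.0000]/1.07 = 0.9346. B = V − Δ·S = 0.9346.
(2,0): S=16.8100. Δ = (V_up−V_dn)/(S_up−S_dn) = (0.0000−0.0000)/(20.0039−13.7842) = 0.0000. V = [p*·0.0000 + (1−p*)·0.0000]/1.07 = 0.0000. B = V − Δ·S = 0.0000.
(2,1): S=24.3950. Δ = (V_up−V_dn)/(S_up−S_dn) = (0.6315−0.0000)/(29.0300−20.0039) = 0.0700. V = [p*·0.6315 + (1−p*)·0.0000]/1.07 = 0.3988. B = V − Δ·S = -1.3079.
(2,2): S=35.4025. Δ = (V_up−V_dn)/(S_up−S_dn) = (0.9346−0.6315)/(42.1290−29.0300) = 0.0231. V = [p*·0.9346 + (1−p*)·0.6315]/1.07 = 0.7816. B = V − Δ·S = -0.0376.
(1,0): S=20.5000. Δ = (V_up−V_dn)/(S_up−S_dn) = (0.3988−0.0000)/(24.3950−16.8100) = 0.0526. V = [p*·0.3988 + (1−p*)·0.0000]/1.07 = 0.2518. B = V − Δ·S = -0.8259.
(1,1): S=29.7500. Δ = (V_up−V_dn)/(S_up−S_dn) = (0.7816−0.3988)/(35.4025−24.3950) = 0.0348. V = [p*·0.7816 + (1−p*)·0.3988]/1.07 = 0.6144. B = V − Δ·S = -0.4202.
(0,0): S=25.0000. Δ = (V_up−V_dn)/(S_up−S_dn) = (0.6144−0.2518)/(29.7500−20.5000) = 0.0392. V = [p*·0.6144 + (1−p*)·0.2518]/1.07 = 0.4643. B = V − Δ·S = -0.5157.
Each (Δ,B) replicates both successor values, so the strategy is self-financing and V0 is arbitrage-free.

(0,0): Delta=0.0392 Bond=-0.5157
(1,0): Delta=0.0526 Bond=-0.8259
(1,1): Delta=0.0348 Bond=-0.4202
(2,0): Delta=0.0000 Bond=0.0000
(2,1): Delta=0.0700 Bond=-1.3079
(2,2): Delta=0.0231 Bond=-0.0376
(3,0): Delta=0.0000 Bond=0.0000
(3,1): Delta=0.0000 Bond=0.0000
(3,2): Delta=0.0931 Bond=-2.0712
(3,3): Delta=0.0000 Bond=0.9346
V0=0.4643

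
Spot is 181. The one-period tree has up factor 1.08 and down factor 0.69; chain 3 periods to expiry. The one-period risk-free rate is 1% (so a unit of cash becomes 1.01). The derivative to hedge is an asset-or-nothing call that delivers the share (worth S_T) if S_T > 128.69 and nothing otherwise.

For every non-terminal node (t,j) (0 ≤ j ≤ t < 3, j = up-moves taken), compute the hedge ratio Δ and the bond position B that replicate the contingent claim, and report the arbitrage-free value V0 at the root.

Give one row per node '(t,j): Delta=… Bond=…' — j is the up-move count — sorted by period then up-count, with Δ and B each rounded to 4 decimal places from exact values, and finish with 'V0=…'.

(0,0): Delta=1.3656 Bond=-73.6791
(1,0): Delta=2.4297 Bond=-207.3014
(1,1): Delta=1.2169 Bond=-45.3472
(2,0): Delta=0.0000 Bond=0.0000
(2,1): Delta=2.7692 Bond=-255.1751
(2,2): Delta=1.0000 Bond=0.0000
V0=173.5030

Under the risk-neutral measure, an up-move has probability p* = (R−d)/(u−d) = 0.8205 and values discount at R = 1.01.
Terminal payoffs: V(3,0)=0.0000, V(3,1)=0.0000, V(3,2)=145.6717, V(3,3)=228.0079
(2,0): S=86.1741. Δ = (V_up−V_dn)/(S_up−S_dn) = (0.0000−0.0000)/(93.0680−59.4601) = 0.0000. V = [p*·0.0000 + (1−p*)·0.0000]/1.01 = 0.0000. B = V − Δ·S = 0.0000.
(2,1): S=134.8812. Δ = (V_up−V_dn)/(S_up−S_dn) = (145.6717−0.0000)/(145.6717−93.0680) = 2.7692. V = [p*·145.6717 + (1−p*)·0.0000]/1.01 = 118.3421. B = V − Δ·S = -255.1751.
(2,2): S=211.1184. Δ = (V_up−V_dn)/(S_up−S_dn) = (228.0079−145.6717)/(228.0079−145.6717) = 1.0000. V = [p*·228.0079 + (1−p*)·145.6717]/1.01 = 211.1184. B = V − Δ·S = 0.0000.
(1,0): S=124.8900. Δ = (V_up−V_dn)/(S_up−S_dn) = (118.3421−0.0000)/(134.8812−86.1741) = 2.4297. V = [p*·118.3421 + (1−p*)·0.0000]/1.01 = 96.1398. B = V − Δ·S = -207.3014.
(1,1): S=195.4800. Δ = (V_up−V_dn)/(S_up−S_dn) = (211.1184−118.3421)/(211.1184−134.8812) = 1.2169. V = [p*·211.1184 + (1−p*)·118.3421]/1.01 = 192.5408. B = V − Δ·S = -45.3472.
(0,0): S=181.0000. Δ = (V_up−V_dn)/(S_up−S_dn) = (192.5408−96.1398)/(195.4800−124.8900) = 1.3656. V = [p*·192.5408 + (1−p*)·96.1398]/1.01 = 173.5030. B = V − Δ·S = -73.6791.
Root portfolio cost Δ·181+B reproduces V0=173.5030.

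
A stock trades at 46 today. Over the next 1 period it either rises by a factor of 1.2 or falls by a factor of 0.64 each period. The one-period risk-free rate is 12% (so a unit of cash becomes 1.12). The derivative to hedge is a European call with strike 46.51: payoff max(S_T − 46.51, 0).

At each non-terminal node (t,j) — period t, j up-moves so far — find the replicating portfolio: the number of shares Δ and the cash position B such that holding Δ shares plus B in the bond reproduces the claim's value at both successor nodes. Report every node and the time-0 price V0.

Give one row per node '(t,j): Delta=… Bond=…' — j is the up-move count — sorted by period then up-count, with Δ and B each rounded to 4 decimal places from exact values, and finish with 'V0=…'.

No-arbitrage ⇒ martingale measure with p* = (R−d)/(u−d) = 0.8571.
Terminal payoffs: V(1,0)=0.0000, V(1,1)=8.6900
Node (0,0) S=46.0000: V=(p*·8.6900+(1−p*)·0.0000)/1.12=6.6505; Δ=(8.6900−0.0000)/(55.2000−29.4400)=0.3373; B=V−Δ·S=-8.8673
Each (Δ,B) replicates both successor values, so the strategy is self-financing and V0 is arbitrage-free.

(0,0): Delta=0.3373 Bond=-8.8673
V0=6.6505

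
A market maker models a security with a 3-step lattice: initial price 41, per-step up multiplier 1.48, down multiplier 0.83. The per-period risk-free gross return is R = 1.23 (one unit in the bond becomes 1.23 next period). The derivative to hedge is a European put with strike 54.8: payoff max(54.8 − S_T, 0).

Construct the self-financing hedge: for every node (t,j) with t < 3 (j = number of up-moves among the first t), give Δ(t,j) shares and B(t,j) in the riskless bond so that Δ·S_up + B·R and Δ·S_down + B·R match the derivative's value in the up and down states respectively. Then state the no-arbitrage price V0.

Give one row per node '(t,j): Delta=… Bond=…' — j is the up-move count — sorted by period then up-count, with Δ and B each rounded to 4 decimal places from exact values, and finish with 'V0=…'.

No-arbitrage ⇒ martingale measure with p* = (R−d)/(u−d) = 0.6154.
Terminal payoffs: V(3,0)=31.3567, V(3,1)=12.9975, V(3,2)=0.0000, V(3,3)=0.0000
Node (2,0) S=28.2449: V=(p*·12.9975+(1−p*)·31.3567)/1.23=16.3079; Δ=(12.9975−31.3567)/(41.8025−23.4433)=-1.0000; B=V−Δ·S=44.5528
Node (2,1) S=50.3644: V=(p*·0.0000+(1−p*)·12.9975)/1.23=4.0643; Δ=(0.0000−12.9975)/(74.5393−41.8025)=-0.3970; B=V−Δ·S=24.0605
Node (2,2) S=89.8064: V=(p*·0.0000+(1−p*)·0.0000)/1.23=0.0000; Δ=(0.0000−0.0000)/(132.9135−74.5393)=0.0000; B=V−Δ·S=0.0000
Node (1,0) S=34.0300: V=(p*·4.0643+(1−p*)·16.3079)/1.23=7.1328; Δ=(4.0643−16.3079)/(50.3644−28.2449)=-0.5535; B=V−Δ·S=25.9692
Node (1,1) S=60.6800: V=(p*·0.0000+(1−p*)·4.0643)/1.23=1.2709; Δ=(0.0000−4.0643)/(89.8064−50.3644)=-0.1030; B=V−Δ·S=7.5236
Node (0,0) S=41.0000: V=(p*·1.2709+(1−p*)·7.1328)/1.23=2.8662; Δ=(1.2709−7.1328)/(60.6800−34.0300)=-0.2200; B=V−Δ·S=11.8846
Check: Δ(0,0)·S0 + B(0,0) = 2.8662 = V0.

(0,0): Delta=-0.2200 Bond=11.8846
(1,0): Delta=-0.5535 Bond=25.9692
(1,1): Delta=-0.1030 Bond=7.5236
(2,0): Delta=-1.0000 Bond=44.5528
(2,1): Delta=-0.3970 Bond=24.0605
(2,2): Delta=0.0000 Bond=0.0000
V0=2.8662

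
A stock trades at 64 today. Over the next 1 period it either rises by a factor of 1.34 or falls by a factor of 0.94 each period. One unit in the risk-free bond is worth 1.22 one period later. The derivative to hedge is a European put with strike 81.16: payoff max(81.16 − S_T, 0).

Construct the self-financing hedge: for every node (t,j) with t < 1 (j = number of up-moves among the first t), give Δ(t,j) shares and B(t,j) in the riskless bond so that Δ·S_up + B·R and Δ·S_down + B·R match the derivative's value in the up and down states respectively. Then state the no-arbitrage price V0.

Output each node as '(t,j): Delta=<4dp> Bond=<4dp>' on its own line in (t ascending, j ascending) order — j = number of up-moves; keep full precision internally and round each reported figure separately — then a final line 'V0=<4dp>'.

Since d<R<u, set p* = (R−d)/(u−d) = 0.7000; price each node as the discounted p*-expectation of its children.
Payoff layer (t=1): V(1,0)=21.0000, V(1,1)=0.0000
  t=0,j=0: stock 64.0000 → up 85.7600 (V=0.0000), down 60.1600 (V=21.0000). Price 5.1639; hedge Δ=-0.8203, bond B=57.6639.
Each (Δ,B) replicates both successor values, so the strategy is self-financing and V0 is arbitrage-free.

(0,0): Delta=-0.8203 Bond=57.6639
V0=5.1639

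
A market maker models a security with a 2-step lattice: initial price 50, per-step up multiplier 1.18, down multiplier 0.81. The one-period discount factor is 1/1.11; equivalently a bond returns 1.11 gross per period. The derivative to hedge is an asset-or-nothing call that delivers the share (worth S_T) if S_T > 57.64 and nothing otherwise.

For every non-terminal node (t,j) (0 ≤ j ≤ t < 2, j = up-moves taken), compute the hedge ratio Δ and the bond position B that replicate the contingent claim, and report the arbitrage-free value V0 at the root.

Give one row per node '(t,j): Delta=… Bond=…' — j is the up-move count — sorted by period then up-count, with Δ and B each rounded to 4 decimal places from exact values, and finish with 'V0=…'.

The replicating-portfolio and risk-neutral prices coincide; use p* = (1.11−0.81)/(1.18−0.81) = 0.8108 for the latter.
Terminal payoffs: V(2,0)=0.0000, V(2,1)=0.0000, V(2,2)=69.6200
(1,0): S=40.5000. Δ = (V_up−V_dn)/(S_up−S_dn) = (0.0000−0.0000)/(47.7900−32.8050) = 0.0000. V = [p*·0.0000 + (1−p*)·0.0000]/1.11 = 0.0000. B = V − Δ·S = 0.0000.
(1,1): S=59.0000. Δ = (V_up−V_dn)/(S_up−S_dn) = (69.6200−0.0000)/(69.6200−47.7900) = 3.1892. V = [p*·69.6200 + (1−p*)·0.0000]/1.11 = 50.8546. B = V − Δ·S = -137.3075.
(0,0): S=50.0000. Δ = (V_up−V_dn)/(S_up−S_dn) = (50.8546−0.0000)/(59.0000−40.5000) = 2.7489. V = [p*·50.8546 + (1−p*)·0.0000]/1.11 = 37.1473. B = V − Δ·S = -100.2977.
The time-0 hedge costs 37.1473, which is the no-arbitrage price.

(0,0): Delta=2.7489 Bond=-100.2977
(1,0): Delta=0.0000 Bond=0.0000
(1,1): Delta=3.1892 Bond=-137.3075
V0=37.1473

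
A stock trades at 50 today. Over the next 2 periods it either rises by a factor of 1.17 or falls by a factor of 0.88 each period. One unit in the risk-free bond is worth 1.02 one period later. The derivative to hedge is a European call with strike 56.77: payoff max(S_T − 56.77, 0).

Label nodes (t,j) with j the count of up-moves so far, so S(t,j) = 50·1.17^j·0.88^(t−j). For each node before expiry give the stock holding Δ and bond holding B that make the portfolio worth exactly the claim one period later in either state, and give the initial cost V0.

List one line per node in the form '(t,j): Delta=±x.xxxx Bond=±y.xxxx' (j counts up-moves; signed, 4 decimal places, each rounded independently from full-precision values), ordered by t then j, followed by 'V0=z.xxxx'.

(0,0): Delta=0.3811 Bond=-16.4388
(1,0): Delta=0.0000 Bond=0.0000
(1,1): Delta=0.6882 Bond=-34.7329
V0=2.6153

No-arbitrage ⇒ martingale measure with p* = (R−d)/(u−d) = 0.4828.
Terminal payoffs: V(2,0)=0.0000, V(2,1)=0.0000, V(2,2)=11.6750
Node (1,0) S=44.0000: V=(p*·0.0000+(1−p*)·0.0000)/1.02=0.0000; Δ=(0.0000−0.0000)/(51.4800−38.7200)=0.0000; B=V−Δ·S=0.0000
Node (1,1) S=58.5000: V=(p*·11.6750+(1−p*)·0.0000)/1.02=5.5257; Δ=(11.6750−0.0000)/(68.4450−51.4800)=0.6882; B=V−Δ·S=-34.7329
Node (0,0) S=50.0000: V=(p*·5.5257+(1−p*)·0.0000)/1.02=2.6153; Δ=(5.5257−0.0000)/(58.5000−44.0000)=0.3811; B=V−Δ·S=-16.4388
The time-0 hedge costs 2.6153, which is the no-arbitrage price.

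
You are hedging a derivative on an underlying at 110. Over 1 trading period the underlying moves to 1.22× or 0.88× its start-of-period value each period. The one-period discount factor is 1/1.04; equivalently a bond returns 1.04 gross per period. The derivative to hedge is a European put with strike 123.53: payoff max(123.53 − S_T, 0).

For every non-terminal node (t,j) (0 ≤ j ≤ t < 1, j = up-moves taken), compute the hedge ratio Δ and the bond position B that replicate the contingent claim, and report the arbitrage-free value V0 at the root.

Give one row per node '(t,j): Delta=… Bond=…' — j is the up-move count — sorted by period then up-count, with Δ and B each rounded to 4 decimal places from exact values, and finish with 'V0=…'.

(0,0): Delta=-0.7147 Bond=92.2245
V0=13.6069

Since d<R<u, set p* = (R−d)/(u−d) = 0.4706; price each node as the discounted p*-expectation of its children.
At expiry t=1: V(1,0)=26.7300, V(1,1)=0.0000
Node (0,0) S=110.0000: V=(p*·0.0000+(1−p*)·26.7300)/1.04=13.6069; Δ=(0.0000−26.7300)/(134.2000−96.8000)=-0.7147; B=V−Δ·S=92.2245
Check: Δ(0,0)·S0 + B(0,0) = 13.6069 = V0.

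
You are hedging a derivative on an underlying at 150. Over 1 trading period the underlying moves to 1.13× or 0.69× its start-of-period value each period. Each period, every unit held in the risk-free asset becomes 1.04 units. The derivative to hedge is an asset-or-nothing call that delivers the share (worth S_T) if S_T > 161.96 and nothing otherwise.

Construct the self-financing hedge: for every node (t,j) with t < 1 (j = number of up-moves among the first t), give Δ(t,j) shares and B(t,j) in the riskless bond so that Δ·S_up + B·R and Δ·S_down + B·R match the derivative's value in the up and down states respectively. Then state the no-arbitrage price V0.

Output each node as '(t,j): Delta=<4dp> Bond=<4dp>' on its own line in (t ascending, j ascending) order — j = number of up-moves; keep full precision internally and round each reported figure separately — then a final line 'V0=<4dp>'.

Under the risk-neutral measure, an up-move has probability p* = (R−d)/(u−d) = 0.7955 and values discount at R = 1.04.
Terminal values V(1,·): V(1,0)=0.0000, V(1,1)=169.5000
(0,0): S=150.0000. Δ = (V_up−V_dn)/(S_up−S_dn) = (169.5000−0.0000)/(169.5000−103.5000) = 2.5682. V = [p*·169.5000 + (1−p*)·0.0000]/1.04 = 129.6438. B = V − Δ·S = -255.5835.
Each (Δ,B) replicates both successor values, so the strategy is self-financing and V0 is arbitrage-free.

(0,0): Delta=2.5682 Bond=-255.5835
V0=129.6438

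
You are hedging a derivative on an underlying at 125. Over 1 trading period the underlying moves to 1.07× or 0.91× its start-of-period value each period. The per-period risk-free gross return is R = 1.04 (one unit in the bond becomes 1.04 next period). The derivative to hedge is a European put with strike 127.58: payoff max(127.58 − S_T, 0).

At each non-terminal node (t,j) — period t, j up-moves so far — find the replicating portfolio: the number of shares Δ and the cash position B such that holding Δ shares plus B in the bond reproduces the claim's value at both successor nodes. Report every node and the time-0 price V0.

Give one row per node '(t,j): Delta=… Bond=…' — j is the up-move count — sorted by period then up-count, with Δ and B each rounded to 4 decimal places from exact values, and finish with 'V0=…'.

No-arbitrage ⇒ martingale measure with p* = (R−d)/(u−d) = 0.8125.
At expiry t=1: V(1,0)=13.8300, V(1,1)=0.0000
Node (0,0) S=125.0000: V=(p*·0.0000+(1−p*)·13.8300)/1.04=2.4934; Δ=(0.0000−13.8300)/(133.7500−113.7500)=-0.6915; B=V−Δ·S=88.9309
The time-0 hedge costs 2.4934, which is the no-arbitrage price.

(0,0): Delta=-0.6915 Bond=88.9309
V0=2.4934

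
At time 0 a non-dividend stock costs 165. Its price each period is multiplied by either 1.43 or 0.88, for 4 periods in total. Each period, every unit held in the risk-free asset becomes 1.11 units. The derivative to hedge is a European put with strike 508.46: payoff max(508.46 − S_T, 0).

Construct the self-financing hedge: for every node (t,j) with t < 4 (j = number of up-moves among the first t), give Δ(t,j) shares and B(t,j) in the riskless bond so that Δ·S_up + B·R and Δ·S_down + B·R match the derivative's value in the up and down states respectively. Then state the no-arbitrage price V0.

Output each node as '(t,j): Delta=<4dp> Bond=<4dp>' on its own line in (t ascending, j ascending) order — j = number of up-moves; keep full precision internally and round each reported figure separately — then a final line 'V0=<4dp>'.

No-arbitrage ⇒ martingale measure with p* = (R−d)/(u−d) = 0.4182.
Terminal values V(4,·): V(4,0)=409.5103, V(4,1)=347.6667, V(4,2)=247.1709, V(4,3)=83.8651, V(4,4)=0.0000
  t=3,j=0: stock 112.4429 → up 160.7933 (V=347.6667), down 98.9497 (V=409.5103). Price 345.6292; hedge Δ=-1.0000, bond B=458.0721.
  t=3,j=1: stock 182.7197 → up 261.2891 (V=247.1709), down 160.7933 (V=347.6667). Price 275.3524; hedge Δ=-1.0000, bond B=458.0721.
  t=3,j=2: stock 296.9195 → up 424.5949 (V=83.8651), down 261.2891 (V=247.1709). Price 161.1526; hedge Δ=-1.0000, bond B=458.0721.
  t=3,j=3: stock 482.4942 → up 689.9666 (V=0.0000), down 424.5949 (V=83.8651). Price 43.9588; hedge Δ=-0.3160, bond B=196.4409.
  t=2,j=0: stock 127.7760 → up 182.7197 (V=275.3524), down 112.4429 (V=345.6292). Price 284.9015; hedge Δ=-1.0000, bond B=412.6775.
  t=2,j=1: stock 207.6360 → up 296.9195 (V=161.1526), down 182.7197 (V=275.3524). Price 205.0415; hedge Δ=-1.0000, bond B=412.6775.
  t=2,j=2: stock 337.4085 → up 482.4942 (V=43.9588), down 296.9195 (V=161.1526). Price 101.0309; hedge Δ=-0.6315, bond B=314.1105.
  t=1,j=0: stock 145.2000 → up 207.6360 (V=205.0415), down 127.7760 (V=284.9015). Price 226.5816; hedge Δ=-1.0000, bond B=371.7816.
  t=1,j=1: stock 235.9500 → up 337.4085 (V=101.0309), down 207.6360 (V=205.0415). Price 145.5371; hedge Δ=-0.8015, bond B=334.6474.
  t=0,j=0: stock 165.0000 → up 235.9500 (V=145.5371), down 145.2000 (V=226.5816). Price 173.5948; hedge Δ=-0.8931, bond B=320.9484.
The time-0 hedge costs 173.5948, which is the no-arbitrage price.

(0,0): Delta=-0.8931 Bond=320.9484
(1,0): Delta=-1.0000 Bond=371.7816
(1,1): Delta=-0.8015 Bond=334.6474
(2,0): Delta=-1.0000 Bond=412.6775
(2,1): Delta=-1.0000 Bond=412.6775
(2,2): Delta=-0.6315 Bond=314.1105
(3,0): Delta=-1.0000 Bond=458.0721
(3,1): Delta=-1.0000 Bond=458.0721
(3,2): Delta=-1.0000 Bond=458.0721
(3,3): Delta=-0.3160 Bond=196.4409
V0=173.5948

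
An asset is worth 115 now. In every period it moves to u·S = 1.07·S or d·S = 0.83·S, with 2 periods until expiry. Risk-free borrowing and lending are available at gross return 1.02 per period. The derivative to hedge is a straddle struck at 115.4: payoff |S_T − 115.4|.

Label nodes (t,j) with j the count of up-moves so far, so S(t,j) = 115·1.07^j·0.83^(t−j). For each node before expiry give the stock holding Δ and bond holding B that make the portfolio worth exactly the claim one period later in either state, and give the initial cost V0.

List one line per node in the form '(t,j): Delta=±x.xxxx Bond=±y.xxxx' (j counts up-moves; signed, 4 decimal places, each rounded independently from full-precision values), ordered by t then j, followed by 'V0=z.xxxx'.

Under the risk-neutral measure, an up-move has probability p* = (R−d)/(u−d) = 0.7917 and values discount at R = 1.02.
Terminal values V(2,·): V(2,0)=36.1765, V(2,1)=13.2685, V(2,2)=16.2635
  t=1,j=0: stock 95.4500 → up 102.1315 (V=13.2685), down 79.2235 (V=36.1765). Price 17.6873; hedge Δ=-1.0000, bond B=113.1373.
  t=1,j=1: stock 123.0500 → up 131.6635 (V=16.2635), down 102.1315 (V=13.2685). Price 15.3329; hedge Δ=0.1014, bond B=2.8537.
  t=0,j=0: stock 115.0000 → up 123.0500 (V=15.3329), down 95.4500 (V=17.6873). Price 15.5131; hedge Δ=-0.0853, bond B=25.3230.
Root portfolio cost Δ·115+B reproduces V0=15.5131.

(0,0): Delta=-0.0853 Bond=25.3230
(1,0): Delta=-1.0000 Bond=113.1373
(1,1): Delta=0.1014 Bond=2.8537
V0=15.5131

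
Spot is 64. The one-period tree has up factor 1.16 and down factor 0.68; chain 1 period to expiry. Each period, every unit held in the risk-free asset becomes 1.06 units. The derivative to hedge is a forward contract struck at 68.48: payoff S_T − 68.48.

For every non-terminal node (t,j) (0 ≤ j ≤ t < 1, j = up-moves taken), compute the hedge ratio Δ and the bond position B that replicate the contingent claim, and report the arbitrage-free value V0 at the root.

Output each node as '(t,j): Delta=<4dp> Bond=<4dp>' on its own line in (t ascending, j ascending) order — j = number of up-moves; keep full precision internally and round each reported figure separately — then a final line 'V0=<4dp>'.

Since d<R<u, set p* = (R−d)/(u−d) = 0.7917; price each node as the discounted p*-expectation of its children.
Terminal values V(1,·): V(1,0)=-24.9600, V(1,1)=5.7600
Node (0,0) S=64.0000: V=(p*·5.7600+(1−p*)·-24.9600)/1.06=-0.6038; Δ=(5.7600−-24.9600)/(74.2400−43.5200)=1.0000; B=V−Δ·S=-64.6038
Check: Δ(0,0)·S0 + B(0,0) = -0.6038 = V0.

(0,0): Delta=1.0000 Bond=-64.6038
V0=-0.6038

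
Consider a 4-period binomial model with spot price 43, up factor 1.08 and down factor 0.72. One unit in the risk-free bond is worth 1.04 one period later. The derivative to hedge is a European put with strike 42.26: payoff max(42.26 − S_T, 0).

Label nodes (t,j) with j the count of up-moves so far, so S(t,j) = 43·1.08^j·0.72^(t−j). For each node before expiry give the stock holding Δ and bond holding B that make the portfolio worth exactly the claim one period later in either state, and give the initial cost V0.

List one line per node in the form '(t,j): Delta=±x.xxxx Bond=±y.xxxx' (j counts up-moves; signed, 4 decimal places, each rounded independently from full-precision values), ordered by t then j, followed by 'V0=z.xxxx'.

No-arbitrage ⇒ martingale measure with p* = (R−d)/(u−d) = 0.8889.
Payoff layer (t=4): V(4,0)=30.7042, V(4,1)=24.9264, V(4,2)=16.2595, V(4,3)=3.2593, V(4,4)=0.0000
Node (3,0) S=16.0497: V=(p*·24.9264+(1−p*)·30.7042)/1.04=24.5850; Δ=(24.9264−30.7042)/(17.3336−11.5558)=-1.0000; B=V−Δ·S=40.6346
Node (3,1) S=24.0745: V=(p*·16.2595+(1−p*)·24.9264)/1.04=16.5601; Δ=(16.2595−24.9264)/(26.0005−17.3336)=-1.0000; B=V−Δ·S=40.6346
Node (3,2) S=36.1117: V=(p*·3.2593+(1−p*)·16.2595)/1.04=4.5229; Δ=(3.2593−16.2595)/(39.0007−26.0005)=-1.0000; B=V−Δ·S=40.6346
Node (3,3) S=54.1676: V=(p*·0.0000+(1−p*)·3.2593)/1.04=0.3482; Δ=(0.0000−3.2593)/(58.5010−39.0007)=-0.1671; B=V−Δ·S=9.4019
Node (2,0) S=22.2912: V=(p*·16.5601+(1−p*)·24.5850)/1.04=16.7805; Δ=(16.5601−24.5850)/(24.0745−16.0497)=-1.0000; B=V−Δ·S=39.0717
Node (2,1) S=33.4368: V=(p*·4.5229+(1−p*)·16.5601)/1.04=5.6349; Δ=(4.5229−16.5601)/(36.1117−24.0745)=-1.0000; B=V−Δ·S=39.0717
Node (2,2) S=50.1552: V=(p*·0.3482+(1−p*)·4.5229)/1.04=0.7808; Δ=(0.3482−4.5229)/(54.1676−36.1117)=-0.2312; B=V−Δ·S=12.3771
Node (1,0) S=30.9600: V=(p*·5.6349+(1−p*)·16.7805)/1.04=6.6090; Δ=(5.6349−16.7805)/(33.4368−22.2912)=-1.0000; B=V−Δ·S=37.5690
Node (1,1) S=46.4400: V=(p*·0.7808+(1−p*)·5.6349)/1.04=1.2694; Δ=(0.7808−5.6349)/(50.1552−33.4368)=-0.2903; B=V−Δ·S=14.7530
Node (0,0) S=43.0000: V=(p*·1.2694+(1−p*)·6.6090)/1.04=1.7910; Δ=(1.2694−6.6090)/(46.4400−30.9600)=-0.3449; B=V−Δ·S=16.6232
Check: Δ(0,0)·S0 + B(0,0) = 1.7910 = V0.

(0,0): Delta=-0.3449 Bond=16.6232
(1,0): Delta=-1.0000 Bond=37.5690
(1,1): Delta=-0.2903 Bond=14.7530
(2,0): Delta=-1.0000 Bond=39.0717
(2,1): Delta=-1.0000 Bond=39.0717
(2,2): Delta=-0.2312 Bond=12.3771
(3,0): Delta=-1.0000 Bond=40.6346
(3,1): Delta=-1.0000 Bond=40.6346
(3,2): Delta=-1.0000 Bond=40.6346
(3,3): Delta=-0.1671 Bond=9.4019
V0=1.7910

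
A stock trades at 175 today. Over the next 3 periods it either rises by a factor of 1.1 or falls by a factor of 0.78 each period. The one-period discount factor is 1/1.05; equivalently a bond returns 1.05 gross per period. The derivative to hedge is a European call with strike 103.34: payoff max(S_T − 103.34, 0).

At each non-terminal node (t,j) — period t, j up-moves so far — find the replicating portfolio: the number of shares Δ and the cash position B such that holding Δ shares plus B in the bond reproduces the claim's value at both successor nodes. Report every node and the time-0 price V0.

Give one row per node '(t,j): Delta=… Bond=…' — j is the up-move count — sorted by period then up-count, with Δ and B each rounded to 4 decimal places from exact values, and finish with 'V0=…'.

The replicating-portfolio and risk-neutral prices coincide; use p* = (1.05−0.78)/(1.1−0.78) = 0.8437 for the latter.
Payoff layer (t=3): V(3,0)=0.0000, V(3,1)=13.7770, V(3,2)=61.8250, V(3,3)=129.5850
Node (2,0) S=106.4700: V=(p*·13.7770+(1−p*)·0.0000)/1.05=11.0708; Δ=(13.7770−0.0000)/(117.1170−83.0466)=0.4044; B=V−Δ·S=-31.9823
Node (2,1) S=150.1500: V=(p*·61.8250+(1−p*)·13.7770)/1.05=51.7310; Δ=(61.8250−13.7770)/(165.1650−117.1170)=1.0000; B=V−Δ·S=-98.4190
Node (2,2) S=211.7500: V=(p*·129.5850+(1−p*)·61.8250)/1.05=113.3310; Δ=(129.5850−61.8250)/(232.9250−165.1650)=1.0000; B=V−Δ·S=-98.4190
Node (1,0) S=136.5000: V=(p*·51.7310+(1−p*)·11.0708)/1.05=43.2170; Δ=(51.7310−11.0708)/(150.1500−106.4700)=0.9309; B=V−Δ·S=-83.8460
Node (1,1) S=192.5000: V=(p*·113.3310+(1−p*)·51.7310)/1.05=98.7676; Δ=(113.3310−51.7310)/(211.7500−150.1500)=1.0000; B=V−Δ·S=-93.7324
Node (0,0) S=175.0000: V=(p*·98.7676+(1−p*)·43.2170)/1.05=85.7979; Δ=(98.7676−43.2170)/(192.5000−136.5000)=0.9920; B=V−Δ·S=-87.7978
The time-0 hedge costs 85.7979, which is the no-arbitrage price.

(0,0): Delta=0.9920 Bond=-87.7978
(1,0): Delta=0.9309 Bond=-83.8460
(1,1): Delta=1.0000 Bond=-93.7324
(2,0): Delta=0.4044 Bond=-31.9823
(2,1): Delta=1.0000 Bond=-98.4190
(2,2): Delta=1.0000 Bond=-98.4190
V0=85.7979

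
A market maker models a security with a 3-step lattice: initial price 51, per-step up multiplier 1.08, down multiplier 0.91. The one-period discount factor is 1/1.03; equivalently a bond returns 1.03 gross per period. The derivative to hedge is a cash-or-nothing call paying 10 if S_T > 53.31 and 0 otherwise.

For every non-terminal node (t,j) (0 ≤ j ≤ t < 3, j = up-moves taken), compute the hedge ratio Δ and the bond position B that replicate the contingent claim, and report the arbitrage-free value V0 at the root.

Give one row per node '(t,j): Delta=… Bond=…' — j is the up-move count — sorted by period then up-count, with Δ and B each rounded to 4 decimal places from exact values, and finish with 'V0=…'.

Since d<R<u, set p* = (R−d)/(u−d) = 0.7059; price each node as the discounted p*-expectation of its children.
Payoff layer (t=3): V(3,0)=0.0000, V(3,1)=0.0000, V(3,2)=10.0000, V(3,3)=10.0000
  t=2,j=0: stock 42.2331 → up 45.6117 (V=0.0000), down 38.4321 (V=0.0000). Price 0.0000; hedge Δ=0.0000, bond B=0.0000.
  t=2,j=1: stock 50.1228 → up 54.1326 (V=10.0000), down 45.6117 (V=0.0000). Price 6.8532; hedge Δ=1.1736, bond B=-51.9703.
  t=2,j=2: stock 59.4864 → up 64.2453 (V=10.0000), down 54.1326 (V=10.0000). Price 9.7087; hedge Δ=0.0000, bond B=9.7087.
  t=1,j=0: stock 46.4100 → up 50.1228 (V=6.8532), down 42.2331 (V=0.0000). Price 4.6967; hedge Δ=0.8686, bond B=-35.6164.
  t=1,j=1: stock 55.0800 → up 59.4864 (V=9.7087), down 50.1228 (V=6.8532). Price 8.6106; hedge Δ=0.3050, bond B=-8.1866.
  t=0,j=0: stock 51.0000 → up 55.0800 (V=8.6106), down 46.4100 (V=4.6967). Price 7.2422; hedge Δ=0.4514, bond B=-15.7807.
Each (Δ,B) replicates both successor values, so the strategy is self-financing and V0 is arbitrage-free.

(0,0): Delta=0.4514 Bond=-15.7807
(1,0): Delta=0.8686 Bond=-35.6164
(1,1): Delta=0.3050 Bond=-8.1866
(2,0): Delta=0.0000 Bond=0.0000
(2,1): Delta=1.1736 Bond=-51.9703
(2,2): Delta=0.0000 Bond=9.7087
V0=7.2422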